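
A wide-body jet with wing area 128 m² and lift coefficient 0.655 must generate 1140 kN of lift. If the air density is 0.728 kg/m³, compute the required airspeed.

L = ½ρv²S·CL ⇒ v = √(2L/(ρ·S·CL))
v = √(2 × 1.14×10^6 / (0.728 × 128 × 0.655)) = √37360 = 193 m/s

v = 193 m/s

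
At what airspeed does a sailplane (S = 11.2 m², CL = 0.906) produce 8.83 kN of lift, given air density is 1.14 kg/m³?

L = ½ρv²S·CL ⇒ v = √(2L/(ρ·S·CL))
v = √(2 × 8830 / (1.14 × 11.2 × 0.906)) = √1527 = 39.1 m/s

v = 39.1 m/s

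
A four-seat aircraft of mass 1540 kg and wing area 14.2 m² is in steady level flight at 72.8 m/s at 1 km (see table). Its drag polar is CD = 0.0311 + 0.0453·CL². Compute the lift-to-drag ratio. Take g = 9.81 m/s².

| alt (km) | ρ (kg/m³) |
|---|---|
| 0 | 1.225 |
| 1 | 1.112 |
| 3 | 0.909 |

At 1 km, from the table: ρ = 1.112 kg/m³.
Level flight ⇒ L = W = m·g = 1540 × 9.81 = 15107 N.
Dynamic pressure q = 0.5 × 1.112 × 72.8² = 2947 Pa.
CL = 2W/(ρv²S) = 2×15107/(1.112×72.8²×14.2) = 0.361.
CD = 0.0311 + 0.0453 × 0.361² = 0.03701.
L/D = CL/CD = 0.361 / 0.03701 = 9.76

L/D = 9.76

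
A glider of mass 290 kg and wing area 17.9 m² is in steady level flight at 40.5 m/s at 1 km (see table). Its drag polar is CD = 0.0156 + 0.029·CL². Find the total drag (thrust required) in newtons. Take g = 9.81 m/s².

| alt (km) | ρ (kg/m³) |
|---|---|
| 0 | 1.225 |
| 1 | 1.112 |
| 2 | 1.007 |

D = 269 N

At 1 km, from the table: ρ = 1.112 kg/m³.
Weight W = mg = 290 × 9.81 = 2844.9 N; in level flight L = W.
q = ½ρv² = ½ × 1.112 × 40.5² = 912 Pa.
CL = W/(q·S) = 2844.9 / (912 × 17.9) = 0.1743.
CD = 0.0156 + 0.029 × 0.1743² = 0.01648.
D = q·S·CD = 912 × 17.9 × 0.01648 = 269 N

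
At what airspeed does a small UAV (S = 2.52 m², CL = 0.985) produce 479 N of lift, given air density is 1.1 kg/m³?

L = ½ρv²S·CL ⇒ v = √(2L/(ρ·S·CL))
v = √(2 × 479 / (1.1 × 2.52 × 0.985)) = √350.9 = 18.7 m/s

v = 18.7 m/s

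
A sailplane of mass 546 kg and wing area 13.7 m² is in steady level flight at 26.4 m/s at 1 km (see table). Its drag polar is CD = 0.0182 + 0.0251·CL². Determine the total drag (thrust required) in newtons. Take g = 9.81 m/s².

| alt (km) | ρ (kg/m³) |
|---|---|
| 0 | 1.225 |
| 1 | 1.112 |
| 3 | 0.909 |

At 1 km, from the table: ρ = 1.112 kg/m³.
Weight W = mg = 546 × 9.81 = 5356.3 N; in level flight L = W.
q = ½ρv² = ½ × 1.112 × 26.4² = 387.5 Pa.
CL = 2W/(ρv²S) = 2×5356.3/(1.112×26.4²×13.7) = 1.009.
CD = 0.0182 + 0.0251 × 1.009² = 0.04375.
D = q·S·CD = 387.5 × 13.7 × 0.04375 = 232.3 N

D = 232 N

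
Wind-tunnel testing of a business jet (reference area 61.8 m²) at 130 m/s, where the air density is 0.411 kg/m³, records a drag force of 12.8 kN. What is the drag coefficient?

CD = 0.0596

From D = ½ρv²S·CD, rearranging gives CD = 2D/(ρv²S).
CD = 2 × 12800 / (0.411 × 130² × 61.8) = 0.0596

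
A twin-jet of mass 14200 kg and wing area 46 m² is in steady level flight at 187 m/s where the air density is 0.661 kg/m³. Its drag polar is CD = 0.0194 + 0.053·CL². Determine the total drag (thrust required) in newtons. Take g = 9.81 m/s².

Level flight ⇒ L = W = m·g = 14200 × 9.81 = 1.393×10^5 N.
q = ½ρv² = ½ × 0.661 × 187² = 11560 Pa.
Required CL = L/(qS) = 1.393×10^5/(11560·46) = 0.262.
CD = 0.0194 + 0.053 × 0.262² = 0.02304.
D = q·S·CD = 11560 × 46 × 0.02304 = 12250 N

D = 12200 N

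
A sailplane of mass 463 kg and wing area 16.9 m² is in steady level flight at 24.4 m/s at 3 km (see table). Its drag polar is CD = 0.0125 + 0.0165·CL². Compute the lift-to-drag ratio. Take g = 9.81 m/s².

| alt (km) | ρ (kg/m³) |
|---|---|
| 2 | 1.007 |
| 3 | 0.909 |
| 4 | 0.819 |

L/D = 34.5

At 3 km, from the table: ρ = 0.909 kg/m³.
In steady level flight, lift balances weight: W = mg = 463 × 9.81 = 4542 N.
q = ½ρv² = ½ × 0.909 × 24.4² = 270.6 Pa.
CL = 2W/(ρv²S) = 2×4542/(0.909×24.4²×16.9) = 0.9932.
CD = 0.0125 + 0.0165 × 0.9932² = 0.02878.
L/D = CL/CD = 0.9932 / 0.02878 = 34.5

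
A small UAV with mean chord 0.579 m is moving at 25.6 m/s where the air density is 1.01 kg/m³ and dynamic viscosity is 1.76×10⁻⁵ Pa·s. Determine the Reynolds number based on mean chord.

Re = 8.51×10^5

Re = ρ·v·c/μ = 1.01 × 25.6 × 0.579 / (1.76×10⁻⁵) = 8.51×10^5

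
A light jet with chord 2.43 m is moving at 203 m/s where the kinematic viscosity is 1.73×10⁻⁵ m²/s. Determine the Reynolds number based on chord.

Re = v·c/ν = 203 × 2.43 / (1.73×10⁻⁵) = 2.85×10^7

Re = 2.85×10^7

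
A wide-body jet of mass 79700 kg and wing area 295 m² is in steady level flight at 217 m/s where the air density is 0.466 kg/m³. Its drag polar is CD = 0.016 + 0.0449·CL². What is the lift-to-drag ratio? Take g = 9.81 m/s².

L/D = 13

Weight W = mg = 79700 × 9.81 = 7.8186×10^5 N; in level flight L = W.
q = ½ρv² = ½ × 0.466 × 217² = 10970 Pa.
Required CL = L/(qS) = 7.8186×10^5/(10970·295) = 0.2416.
CD = 0.016 + 0.0449 × 0.2416² = 0.01862.
L/D = CL/CD = 0.2416 / 0.01862 = 13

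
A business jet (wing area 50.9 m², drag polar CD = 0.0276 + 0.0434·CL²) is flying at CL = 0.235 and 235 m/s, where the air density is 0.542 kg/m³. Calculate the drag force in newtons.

D = 22900 N

CD = 0.0276 + 0.0434 × 0.235² = 0.03
D = ½ρv²S·CD = ½ × 0.542 × 235² × 50.9 × 0.03 = 22900 N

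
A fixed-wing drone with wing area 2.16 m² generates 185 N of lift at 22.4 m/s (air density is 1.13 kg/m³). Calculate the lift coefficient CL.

From L = ½ρv²S·CL, rearranging gives CL = 2L/(ρv²S).
CL = 2 × 185 / (1.13 × 22.4² × 2.16) = 0.302

CL = 0.302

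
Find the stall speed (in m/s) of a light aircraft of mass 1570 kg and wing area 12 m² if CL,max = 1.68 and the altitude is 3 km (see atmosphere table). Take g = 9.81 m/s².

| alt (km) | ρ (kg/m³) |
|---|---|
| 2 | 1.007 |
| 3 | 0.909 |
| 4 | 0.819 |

At 3 km, from the table: ρ = 0.909 kg/m³.
Weight W = mg = 1570 × 9.81 = 15400 N.
V_stall = √(2W/(ρ·S·CL,max)) = √(2 × 15400 / (0.909 × 12 × 1.68))
V_stall = √1681 = 41 m/s

V_stall = 41 m/s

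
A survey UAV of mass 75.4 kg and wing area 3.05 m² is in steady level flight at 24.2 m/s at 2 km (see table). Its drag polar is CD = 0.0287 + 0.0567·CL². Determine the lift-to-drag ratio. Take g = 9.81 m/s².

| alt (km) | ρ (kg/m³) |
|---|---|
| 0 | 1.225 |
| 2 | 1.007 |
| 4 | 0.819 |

At 2 km, from the table: ρ = 1.007 kg/m³.
Level flight ⇒ L = W = m·g = 75.4 × 9.81 = 739.67 N.
Dynamic pressure q = 0.5 × 1.007 × 24.2² = 294.9 Pa.
CL = 2W/(ρv²S) = 2×739.67/(1.007×24.2²×3.05) = 0.8225.
CD = 0.0287 + 0.0567 × 0.8225² = 0.06705.
L/D = CL/CD = 0.8225 / 0.06705 = 12.3

L/D = 12.3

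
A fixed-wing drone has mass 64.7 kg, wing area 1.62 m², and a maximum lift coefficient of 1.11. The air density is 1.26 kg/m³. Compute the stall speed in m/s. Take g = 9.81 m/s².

V_stall = 23.7 m/s

Stall occurs when L = W at CL,max. W = mg = 64.7 × 9.81 = 634.7 N.
V_stall = √(2W/(ρ·S·CL,max)) = √(2 × 634.7 / (1.26 × 1.62 × 1.11))
V_stall = √560.3 = 23.7 m/s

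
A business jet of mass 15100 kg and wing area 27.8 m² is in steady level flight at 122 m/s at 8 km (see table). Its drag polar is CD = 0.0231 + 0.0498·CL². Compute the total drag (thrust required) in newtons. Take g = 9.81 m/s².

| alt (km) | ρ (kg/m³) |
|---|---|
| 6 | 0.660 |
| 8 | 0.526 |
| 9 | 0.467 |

At 8 km, from the table: ρ = 0.526 kg/m³.
In steady level flight, lift balances weight: W = mg = 15100 × 9.81 = 1.4813×10^5 N.
Dynamic pressure q = 0.5 × 0.526 × 122² = 3914 Pa.
Required CL = L/(qS) = 1.4813×10^5/(3914·27.8) = 1.361.
CD = 0.0231 + 0.0498 × 1.361² = 0.1154.
D = q·S·CD = 3914 × 27.8 × 0.1154 = 12560 N

D = 12600 N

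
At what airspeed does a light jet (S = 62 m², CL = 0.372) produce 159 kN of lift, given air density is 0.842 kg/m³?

v = 128 m/s

L = ½ρv²S·CL ⇒ v = √(2L/(ρ·S·CL))
v = √(2 × 1.59×10^5 / (0.842 × 62 × 0.372)) = √16370 = 128 m/s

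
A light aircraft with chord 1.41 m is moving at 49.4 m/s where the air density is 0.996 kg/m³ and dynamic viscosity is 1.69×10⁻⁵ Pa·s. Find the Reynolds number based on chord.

Re = ρ·v·c/μ = 0.996 × 49.4 × 1.41 / (1.69×10⁻⁵) = 4.11×10^6

Re = 4.11×10^6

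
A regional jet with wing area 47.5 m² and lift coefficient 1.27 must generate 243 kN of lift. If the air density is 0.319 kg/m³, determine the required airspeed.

L = ½ρv²S·CL ⇒ v = √(2L/(ρ·S·CL))
v = √(2 × 2.43×10^5 / (0.319 × 47.5 × 1.27)) = √25260 = 159 m/s

v = 159 m/s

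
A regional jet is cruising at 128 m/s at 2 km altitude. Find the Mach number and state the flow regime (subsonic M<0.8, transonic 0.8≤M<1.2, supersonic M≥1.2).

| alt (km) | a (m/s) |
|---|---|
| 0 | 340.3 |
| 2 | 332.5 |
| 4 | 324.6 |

M = 0.385 (subsonic)

At 2 km, from the table: a = 332.5 m/s.
M = v/a = 128 / 332.5 = 0.385
M = 0.385 → subsonic.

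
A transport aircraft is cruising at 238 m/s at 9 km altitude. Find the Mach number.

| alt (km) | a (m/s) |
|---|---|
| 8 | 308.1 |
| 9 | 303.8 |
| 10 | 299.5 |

M = 0.783

At 9 km, from the table: a = 303.8 m/s.
M = v/a = 238 / 303.8 = 0.783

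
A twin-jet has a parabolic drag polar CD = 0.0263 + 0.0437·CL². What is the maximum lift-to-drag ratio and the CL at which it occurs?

(L/D)max = 14.7, at CL = 0.776

For CD = CD0 + K·CL², (L/D)max occurs at CL* = √(CD0/K) and equals 1/(2√(K·CD0)).
(L/D)max = 1/(2√(0.0437 × 0.0263)) = 1/(2 × 0.0339) = 14.7
CL* = √(0.0263/0.0437) = 0.776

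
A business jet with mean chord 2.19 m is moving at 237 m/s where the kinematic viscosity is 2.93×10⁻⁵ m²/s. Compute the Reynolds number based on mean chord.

Re = 1.77×10^7

Re = v·c/ν = 237 × 2.19 / (2.93×10⁻⁵) = 1.77×10^7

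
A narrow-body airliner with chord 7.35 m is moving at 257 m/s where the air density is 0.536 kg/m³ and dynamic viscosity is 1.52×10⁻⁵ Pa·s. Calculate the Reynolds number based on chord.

Re = 6.66×10^7

Re = ρ·v·c/μ = 0.536 × 257 × 7.35 / (1.52×10⁻⁵) = 6.66×10^7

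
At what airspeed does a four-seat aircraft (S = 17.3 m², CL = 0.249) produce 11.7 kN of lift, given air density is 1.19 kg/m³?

L = ½ρv²S·CL ⇒ v = √(2L/(ρ·S·CL))
v = √(2 × 11700 / (1.19 × 17.3 × 0.249)) = √4565 = 67.6 m/s

v = 67.6 m/s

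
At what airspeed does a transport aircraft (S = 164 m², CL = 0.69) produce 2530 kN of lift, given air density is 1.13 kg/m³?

v = 199 m/s

L = ½ρv²S·CL ⇒ v = √(2L/(ρ·S·CL))
v = √(2 × 2.53×10^6 / (1.13 × 164 × 0.69)) = √39570 = 199 m/s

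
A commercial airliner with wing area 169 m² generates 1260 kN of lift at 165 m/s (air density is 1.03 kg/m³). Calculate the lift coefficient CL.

CL = 0.532

From L = ½ρv²S·CL, rearranging gives CL = 2L/(ρv²S).
CL = 2 × 1.26×10^6 / (1.03 × 165² × 169) = 0.532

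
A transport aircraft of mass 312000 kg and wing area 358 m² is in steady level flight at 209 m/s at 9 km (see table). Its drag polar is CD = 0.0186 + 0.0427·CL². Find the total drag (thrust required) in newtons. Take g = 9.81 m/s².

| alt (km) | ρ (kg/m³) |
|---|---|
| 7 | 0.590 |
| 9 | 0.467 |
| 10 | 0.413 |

D = 1.77×10^5 N

At 9 km, from the table: ρ = 0.467 kg/m³.
Weight W = mg = 312000 × 9.81 = 3.0607×10^6 N; in level flight L = W.
q = ½ρv² = ½ × 0.467 × 209² = 10200 Pa.
Required CL = L/(qS) = 3.0607×10^6/(10200·358) = 0.8382.
CD = 0.0186 + 0.0427 × 0.8382² = 0.0486.
D = q·S·CD = 10200 × 358 × 0.0486 = 1.775×10^5 N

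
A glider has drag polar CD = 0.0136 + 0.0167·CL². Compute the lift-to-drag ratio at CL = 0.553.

CD = 0.0136 + 0.0167 × 0.553² = 0.01871
L/D = CL/CD = 0.553 / 0.01871 = 29.6

L/D = 29.6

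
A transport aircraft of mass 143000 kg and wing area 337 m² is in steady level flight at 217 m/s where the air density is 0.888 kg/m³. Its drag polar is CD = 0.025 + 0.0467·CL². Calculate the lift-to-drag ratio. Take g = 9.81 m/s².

In steady level flight, lift balances weight: W = mg = 143000 × 9.81 = 1.4028×10^6 N.
q = ½ρv² = ½ × 0.888 × 217² = 20910 Pa.
CL = 2W/(ρv²S) = 2×1.4028×10^6/(0.888×217²×337) = 0.1991.
CD = 0.025 + 0.0467 × 0.1991² = 0.02685.
L/D = CL/CD = 0.1991 / 0.02685 = 7.41

L/D = 7.41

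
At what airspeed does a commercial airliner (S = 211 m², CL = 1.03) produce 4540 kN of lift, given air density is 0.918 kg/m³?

v = 213 m/s

L = ½ρv²S·CL ⇒ v = √(2L/(ρ·S·CL))
v = √(2 × 4.54×10^6 / (0.918 × 211 × 1.03)) = √45510 = 213 m/s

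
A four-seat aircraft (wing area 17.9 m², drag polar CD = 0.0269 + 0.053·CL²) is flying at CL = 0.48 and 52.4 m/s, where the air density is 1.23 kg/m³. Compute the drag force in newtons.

CD = 0.0269 + 0.053 × 0.48² = 0.03911
D = ½ρv²S·CD = ½ × 1.23 × 52.4² × 17.9 × 0.03911 = 1180 N

D = 1180 N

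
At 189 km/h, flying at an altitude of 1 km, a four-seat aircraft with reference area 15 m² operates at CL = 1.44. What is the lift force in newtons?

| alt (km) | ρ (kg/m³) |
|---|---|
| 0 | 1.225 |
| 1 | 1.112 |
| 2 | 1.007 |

L = 33100 N

At 1 km, from the table: ρ = 1.112 kg/m³.
Convert speed: v = 189 km/h ÷ 3.6 = 52.5 m/s.
L = ½ρv²S·CL = ½ × 1.112 × 52.5² × 15 × 1.44 = 33100 N ≈ 33.1 kN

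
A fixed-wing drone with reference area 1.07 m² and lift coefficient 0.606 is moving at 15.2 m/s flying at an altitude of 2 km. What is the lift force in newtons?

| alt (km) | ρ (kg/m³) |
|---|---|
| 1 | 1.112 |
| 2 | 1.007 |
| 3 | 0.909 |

At 2 km, from the table: ρ = 1.007 kg/m³.
Dynamic pressure q = ½ρv² = ½ × 1.007 × 15.2² = 116.3 Pa.
L = q·S·CL = 116.3 × 1.07 × 0.606 = 75.4 N

L = 75.4 N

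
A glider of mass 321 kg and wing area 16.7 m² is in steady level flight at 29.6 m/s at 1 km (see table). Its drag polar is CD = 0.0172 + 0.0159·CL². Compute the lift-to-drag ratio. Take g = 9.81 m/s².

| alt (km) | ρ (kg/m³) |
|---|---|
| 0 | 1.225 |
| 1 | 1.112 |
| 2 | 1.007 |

L/D = 19.8

At 1 km, from the table: ρ = 1.112 kg/m³.
In steady level flight, lift balances weight: W = mg = 321 × 9.81 = 3149 N.
Dynamic pressure q = 0.5 × 1.112 × 29.6² = 487.1 Pa.
CL = W/(q·S) = 3149 / (487.1 × 16.7) = 0.3871.
CD = 0.0172 + 0.0159 × 0.3871² = 0.01958.
L/D = CL/CD = 0.3871 / 0.01958 = 19.8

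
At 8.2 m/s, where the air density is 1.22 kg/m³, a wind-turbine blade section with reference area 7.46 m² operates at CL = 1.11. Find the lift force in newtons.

L = 340 N

Dynamic pressure q = ½ρv² = ½ × 1.22 × 8.2² = 41.02 Pa.
L = q·S·CL = 41.02 × 7.46 × 1.11 = 340 N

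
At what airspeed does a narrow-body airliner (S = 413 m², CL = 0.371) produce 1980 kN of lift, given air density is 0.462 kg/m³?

v = 237 m/s

L = ½ρv²S·CL ⇒ v = √(2L/(ρ·S·CL))
v = √(2 × 1.98×10^6 / (0.462 × 413 × 0.371)) = √55940 = 237 m/s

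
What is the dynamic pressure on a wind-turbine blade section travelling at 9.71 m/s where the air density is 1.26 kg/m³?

q = ½ρv² = ½ × 1.26 × 9.71² = 59.4 Pa

q = 59.4 Pa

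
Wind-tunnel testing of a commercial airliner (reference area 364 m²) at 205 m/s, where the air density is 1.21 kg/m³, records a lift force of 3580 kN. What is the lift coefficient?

CL = 0.387

From L = ½ρv²S·CL, rearranging gives CL = 2L/(ρv²S).
CL = 2 × 3.58×10^6 / (1.21 × 205² × 364) = 0.387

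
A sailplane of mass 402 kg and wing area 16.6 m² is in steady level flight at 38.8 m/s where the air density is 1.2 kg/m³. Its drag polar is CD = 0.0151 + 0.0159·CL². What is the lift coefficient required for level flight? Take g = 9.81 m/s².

CL = 0.263

Level flight ⇒ L = W = m·g = 402 × 9.81 = 3943.6 N.
q = ½ρv² = ½ × 1.2 × 38.8² = 903.3 Pa.
CL = W/(q·S) = 3943.6 / (903.3 × 16.6) = 0.263.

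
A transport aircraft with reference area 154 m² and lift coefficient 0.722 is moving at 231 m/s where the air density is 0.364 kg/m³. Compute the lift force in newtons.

L = ½ρv²S·CL = ½ × 0.364 × 231² × 154 × 0.722 = 1.08×10^6 N ≈ 1080 kN

L = 1.08×10^6 N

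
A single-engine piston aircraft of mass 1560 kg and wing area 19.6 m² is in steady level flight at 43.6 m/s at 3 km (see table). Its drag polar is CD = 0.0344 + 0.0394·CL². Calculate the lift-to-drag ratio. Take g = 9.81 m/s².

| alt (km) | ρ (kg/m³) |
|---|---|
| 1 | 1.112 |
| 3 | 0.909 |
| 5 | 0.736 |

L/D = 13.6

At 3 km, from the table: ρ = 0.909 kg/m³.
Level flight ⇒ L = W = m·g = 1560 × 9.81 = 15304 N.
q = ½ρv² = ½ × 0.909 × 43.6² = 864 Pa.
Required CL = L/(qS) = 15304/(864·19.6) = 0.9037.
CD = 0.0344 + 0.0394 × 0.9037² = 0.06658.
L/D = CL/CD = 0.9037 / 0.06658 = 13.6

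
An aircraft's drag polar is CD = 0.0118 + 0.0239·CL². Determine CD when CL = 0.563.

CD = 0.0118 + 0.0239 × 0.563² = 0.0118 + 0.007576 = 0.0194

CD = 0.0194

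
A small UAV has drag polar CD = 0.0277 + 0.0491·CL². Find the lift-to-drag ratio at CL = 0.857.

L/D = 13.4

CD = 0.0277 + 0.0491 × 0.857² = 0.06376
L/D = CL/CD = 0.857 / 0.06376 = 13.4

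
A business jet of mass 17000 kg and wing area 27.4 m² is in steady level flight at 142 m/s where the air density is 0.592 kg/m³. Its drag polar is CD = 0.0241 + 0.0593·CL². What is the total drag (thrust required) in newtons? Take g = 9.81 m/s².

In steady level flight, lift balances weight: W = mg = 17000 × 9.81 = 1.6677×10^5 N.
Dynamic pressure q = 0.5 × 0.592 × 142² = 5969 Pa.
CL = 2W/(ρv²S) = 2×1.6677×10^5/(0.592×142²×27.4) = 1.02.
CD = 0.0241 + 0.0593 × 1.02² = 0.08577.
D = q·S·CD = 5969 × 27.4 × 0.08577 = 14030 N

D = 14000 N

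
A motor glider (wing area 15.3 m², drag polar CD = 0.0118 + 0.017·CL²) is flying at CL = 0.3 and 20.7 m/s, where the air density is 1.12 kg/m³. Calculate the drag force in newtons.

D = 48.9 N

CD = 0.0118 + 0.017 × 0.3² = 0.01333
D = ½ρv²S·CD = ½ × 1.12 × 20.7² × 15.3 × 0.01333 = 48.9 N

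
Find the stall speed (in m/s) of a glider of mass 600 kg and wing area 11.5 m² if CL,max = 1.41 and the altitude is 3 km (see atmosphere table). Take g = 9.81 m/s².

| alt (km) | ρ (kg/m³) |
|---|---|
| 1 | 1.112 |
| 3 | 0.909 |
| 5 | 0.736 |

At 3 km, from the table: ρ = 0.909 kg/m³.
At stall, lift equals weight: L = W = m·g = 600 × 9.81 = 5886 N.
V_stall = √(2W/(ρ·S·CL,max)) = √(2 × 5886 / (0.909 × 11.5 × 1.41))
V_stall = √798.7 = 28.3 m/s

V_stall = 28.3 m/s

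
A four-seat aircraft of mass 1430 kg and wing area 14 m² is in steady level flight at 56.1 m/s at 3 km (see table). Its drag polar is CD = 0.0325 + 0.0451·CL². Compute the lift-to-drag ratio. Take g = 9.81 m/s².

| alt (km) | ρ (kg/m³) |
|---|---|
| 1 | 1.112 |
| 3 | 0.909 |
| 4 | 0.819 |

L/D = 12.8

At 3 km, from the table: ρ = 0.909 kg/m³.
In steady level flight, lift balances weight: W = mg = 1430 × 9.81 = 14028 N.
Dynamic pressure q = 0.5 × 0.909 × 56.1² = 1430 Pa.
CL = 2W/(ρv²S) = 2×14028/(0.909×56.1²×14) = 0.7005.
CD = 0.0325 + 0.0451 × 0.7005² = 0.05463.
L/D = CL/CD = 0.7005 / 0.05463 = 12.8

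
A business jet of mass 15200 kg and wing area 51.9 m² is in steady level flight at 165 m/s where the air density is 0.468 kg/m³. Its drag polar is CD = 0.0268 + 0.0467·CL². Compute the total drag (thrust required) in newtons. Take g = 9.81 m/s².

D = 12000 N

In steady level flight, lift balances weight: W = mg = 15200 × 9.81 = 1.4911×10^5 N.
Dynamic pressure q = 0.5 × 0.468 × 165² = 6371 Pa.
Required CL = L/(qS) = 1.4911×10^5/(6371·51.9) = 0.451.
CD = 0.0268 + 0.0467 × 0.451² = 0.0363.
D = q·S·CD = 6371 × 51.9 × 0.0363 = 12000 N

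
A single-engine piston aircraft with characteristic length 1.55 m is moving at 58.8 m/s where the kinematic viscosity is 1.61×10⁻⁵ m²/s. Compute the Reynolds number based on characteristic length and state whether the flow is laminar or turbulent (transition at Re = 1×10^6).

Re = 5.66×10^6 (turbulent)

Re = v·c/ν = 58.8 × 1.55 / (1.61×10⁻⁵) = 5.66×10^6
Since 5.66×10^6 > 1×10^6, the flow is turbulent.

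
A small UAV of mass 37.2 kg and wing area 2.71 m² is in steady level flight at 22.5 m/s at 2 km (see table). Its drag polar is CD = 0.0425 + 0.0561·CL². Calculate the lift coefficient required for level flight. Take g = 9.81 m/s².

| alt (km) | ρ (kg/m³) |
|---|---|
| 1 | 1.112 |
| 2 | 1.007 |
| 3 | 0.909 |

CL = 0.528

At 2 km, from the table: ρ = 1.007 kg/m³.
Weight W = mg = 37.2 × 9.81 = 364.93 N; in level flight L = W.
q = ½ρv² = ½ × 1.007 × 22.5² = 254.9 Pa.
CL = 2W/(ρv²S) = 2×364.93/(1.007×22.5²×2.71) = 0.5283.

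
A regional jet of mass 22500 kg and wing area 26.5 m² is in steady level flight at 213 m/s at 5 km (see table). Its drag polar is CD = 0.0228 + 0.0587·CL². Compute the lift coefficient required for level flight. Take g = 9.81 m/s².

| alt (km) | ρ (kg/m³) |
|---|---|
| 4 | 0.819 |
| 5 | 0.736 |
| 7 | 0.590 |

CL = 0.499

At 5 km, from the table: ρ = 0.736 kg/m³.
In steady level flight, lift balances weight: W = mg = 22500 × 9.81 = 2.2072×10^5 N.
Dynamic pressure q = 0.5 × 0.736 × 213² = 16700 Pa.
CL = 2W/(ρv²S) = 2×2.2072×10^5/(0.736×213²×26.5) = 0.4989.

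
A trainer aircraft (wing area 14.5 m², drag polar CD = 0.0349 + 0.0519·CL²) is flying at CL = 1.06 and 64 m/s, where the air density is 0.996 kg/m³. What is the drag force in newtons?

CD = 0.0349 + 0.0519 × 1.06² = 0.09321
D = ½ρv²S·CD = ½ × 0.996 × 64² × 14.5 × 0.09321 = 2760 N

D = 2760 N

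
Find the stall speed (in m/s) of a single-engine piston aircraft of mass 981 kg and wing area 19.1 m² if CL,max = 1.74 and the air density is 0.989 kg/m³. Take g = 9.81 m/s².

V_stall = 24.2 m/s

Stall occurs when L = W at CL,max. W = mg = 981 × 9.81 = 9624 N.
V_stall = √(2W/(ρ·S·CL,max)) = √(2 × 9624 / (0.989 × 19.1 × 1.74))
V_stall = √585.6 = 24.2 m/s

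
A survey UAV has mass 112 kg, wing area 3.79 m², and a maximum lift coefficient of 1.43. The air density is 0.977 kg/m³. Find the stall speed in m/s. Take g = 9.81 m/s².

V_stall = 20.4 m/s

Weight W = mg = 112 × 9.81 = 1099 N.
From L = ½ρV²S·CL,max = W: V_stall = √(2W/(ρSCL,max)) = √(2·1099/(0.977·3.79·1.43))
V_stall = √415 = 20.4 m/s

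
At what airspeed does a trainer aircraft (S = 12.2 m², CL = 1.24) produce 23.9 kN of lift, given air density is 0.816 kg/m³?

L = ½ρv²S·CL ⇒ v = √(2L/(ρ·S·CL))
v = √(2 × 23900 / (0.816 × 12.2 × 1.24)) = √3872 = 62.2 m/s

v = 62.2 m/s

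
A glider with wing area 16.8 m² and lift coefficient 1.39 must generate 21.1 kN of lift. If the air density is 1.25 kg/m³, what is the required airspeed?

v = 38 m/s

L = ½ρv²S·CL ⇒ v = √(2L/(ρ·S·CL))
v = √(2 × 21100 / (1.25 × 16.8 × 1.39)) = √1446 = 38 m/s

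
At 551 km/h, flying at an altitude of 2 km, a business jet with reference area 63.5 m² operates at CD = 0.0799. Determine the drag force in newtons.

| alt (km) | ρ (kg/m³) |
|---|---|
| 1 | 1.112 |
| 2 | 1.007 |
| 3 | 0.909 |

D = 59800 N

At 2 km, from the table: ρ = 1.007 kg/m³.
Convert speed: v = 551 km/h ÷ 3.6 = 153.1 m/s.
Dynamic pressure q = ½ρv² = ½ × 1.007 × 153.1² = 11790 Pa.
D = q·S·CD = 11790 × 63.5 × 0.0799 = 59800 N ≈ 59.8 kN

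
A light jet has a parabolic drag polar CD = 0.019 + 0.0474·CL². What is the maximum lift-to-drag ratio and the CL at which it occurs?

For CD = CD0 + K·CL², (L/D)max occurs at CL* = √(CD0/K) and equals 1/(2√(K·CD0)).
(L/D)max = 1/(2√(0.0474 × 0.019)) = 1/(2 × 0.03001) = 16.7
CL* = √(0.019/0.0474) = 0.633

(L/D)max = 16.7, at CL = 0.633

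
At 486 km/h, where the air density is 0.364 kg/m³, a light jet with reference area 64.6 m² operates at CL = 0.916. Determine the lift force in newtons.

L = 1.96×10^5 N

Convert speed: v = 486 km/h ÷ 3.6 = 135 m/s.
L = ½ρv²S·CL = ½ × 0.364 × 135² × 64.6 × 0.916 = 1.96×10^5 N ≈ 196 kN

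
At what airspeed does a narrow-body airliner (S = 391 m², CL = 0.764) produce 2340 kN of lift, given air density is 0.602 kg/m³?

L = ½ρv²S·CL ⇒ v = √(2L/(ρ·S·CL))
v = √(2 × 2.34×10^6 / (0.602 × 391 × 0.764)) = √26020 = 161 m/s

v = 161 m/s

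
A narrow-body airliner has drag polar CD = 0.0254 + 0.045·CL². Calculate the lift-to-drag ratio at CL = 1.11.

L/D = 13.7

CD = 0.0254 + 0.045 × 1.11² = 0.08084
L/D = CL/CD = 1.11 / 0.08084 = 13.7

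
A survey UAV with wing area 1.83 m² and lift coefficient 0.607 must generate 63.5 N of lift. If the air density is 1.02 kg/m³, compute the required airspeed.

v = 10.6 m/s

L = ½ρv²S·CL ⇒ v = √(2L/(ρ·S·CL))
v = √(2 × 63.5 / (1.02 × 1.83 × 0.607)) = √112.1 = 10.6 m/s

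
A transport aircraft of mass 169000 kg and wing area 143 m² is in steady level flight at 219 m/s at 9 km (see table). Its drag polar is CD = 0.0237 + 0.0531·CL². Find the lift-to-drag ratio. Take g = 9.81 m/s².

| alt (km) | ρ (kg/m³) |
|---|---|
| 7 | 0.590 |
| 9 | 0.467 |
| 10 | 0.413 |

L/D = 12.8

At 9 km, from the table: ρ = 0.467 kg/m³.
Level flight ⇒ L = W = m·g = 169000 × 9.81 = 1.6579×10^6 N.
Dynamic pressure q = 0.5 × 0.467 × 219² = 11200 Pa.
CL = 2W/(ρv²S) = 2×1.6579×10^6/(0.467×219²×143) = 1.035.
CD = 0.0237 + 0.0531 × 1.035² = 0.08061.
L/D = CL/CD = 1.035 / 0.08061 = 12.8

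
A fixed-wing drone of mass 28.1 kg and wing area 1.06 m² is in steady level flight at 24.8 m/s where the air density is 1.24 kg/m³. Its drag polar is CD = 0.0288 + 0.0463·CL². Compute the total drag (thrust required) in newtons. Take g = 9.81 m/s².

D = 20.3 N

In steady level flight, lift balances weight: W = mg = 28.1 × 9.81 = 275.66 N.
Dynamic pressure q = 0.5 × 1.24 × 24.8² = 381.3 Pa.
CL = W/(q·S) = 275.66 / (381.3 × 1.06) = 0.682.
CD = 0.0288 + 0.0463 × 0.682² = 0.05033.
D = q·S·CD = 381.3 × 1.06 × 0.05033 = 20.35 N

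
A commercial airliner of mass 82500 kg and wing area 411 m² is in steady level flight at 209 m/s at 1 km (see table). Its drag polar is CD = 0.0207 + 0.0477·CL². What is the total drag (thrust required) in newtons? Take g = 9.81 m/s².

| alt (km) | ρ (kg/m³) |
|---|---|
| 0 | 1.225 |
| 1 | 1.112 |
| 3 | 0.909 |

At 1 km, from the table: ρ = 1.112 kg/m³.
Level flight ⇒ L = W = m·g = 82500 × 9.81 = 8.0932×10^5 N.
q = ½ρv² = ½ × 1.112 × 209² = 24290 Pa.
Required CL = L/(qS) = 8.0932×10^5/(24290·411) = 0.08108.
CD = 0.0207 + 0.0477 × 0.08108² = 0.02101.
D = q·S·CD = 24290 × 411 × 0.02101 = 2.098×10^5 N

D = 2.1×10^5 N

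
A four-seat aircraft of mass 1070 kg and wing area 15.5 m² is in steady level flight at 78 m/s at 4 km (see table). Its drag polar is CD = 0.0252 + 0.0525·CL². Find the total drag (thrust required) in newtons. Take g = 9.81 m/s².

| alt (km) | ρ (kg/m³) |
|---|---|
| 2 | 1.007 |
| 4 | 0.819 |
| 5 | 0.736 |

At 4 km, from the table: ρ = 0.819 kg/m³.
In steady level flight, lift balances weight: W = mg = 1070 × 9.81 = 10497 N.
Dynamic pressure q = 0.5 × 0.819 × 78² = 2491 Pa.
CL = W/(q·S) = 10497 / (2491 × 15.5) = 0.2718.
CD = 0.0252 + 0.0525 × 0.2718² = 0.02908.
D = q·S·CD = 2491 × 15.5 × 0.02908 = 1123 N

D = 1120 N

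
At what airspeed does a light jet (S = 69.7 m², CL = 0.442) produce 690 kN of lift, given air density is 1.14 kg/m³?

v = 198 m/s

L = ½ρv²S·CL ⇒ v = √(2L/(ρ·S·CL))
v = √(2 × 6.9×10^5 / (1.14 × 69.7 × 0.442)) = √39290 = 198 m/s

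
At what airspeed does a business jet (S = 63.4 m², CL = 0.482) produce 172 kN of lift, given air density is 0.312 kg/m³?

L = ½ρv²S·CL ⇒ v = √(2L/(ρ·S·CL))
v = √(2 × 1.72×10^5 / (0.312 × 63.4 × 0.482)) = √36080 = 190 m/s

v = 190 m/s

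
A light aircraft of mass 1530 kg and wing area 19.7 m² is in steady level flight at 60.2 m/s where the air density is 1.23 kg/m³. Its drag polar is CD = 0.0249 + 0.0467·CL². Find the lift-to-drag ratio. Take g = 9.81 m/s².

L/D = 11.3

Weight W = mg = 1530 × 9.81 = 15009 N; in level flight L = W.
q = ½ρv² = ½ × 1.23 × 60.2² = 2229 Pa.
Required CL = L/(qS) = 15009/(2229·19.7) = 0.3418.
CD = 0.0249 + 0.0467 × 0.3418² = 0.03036.
L/D = CL/CD = 0.3418 / 0.03036 = 11.3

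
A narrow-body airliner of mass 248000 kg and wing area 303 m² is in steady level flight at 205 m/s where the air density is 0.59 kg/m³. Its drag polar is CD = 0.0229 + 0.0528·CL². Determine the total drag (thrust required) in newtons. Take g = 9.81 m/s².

D = 1.69×10^5 N

Weight W = mg = 248000 × 9.81 = 2.4329×10^6 N; in level flight L = W.
Dynamic pressure q = 0.5 × 0.59 × 205² = 12400 Pa.
CL = W/(q·S) = 2.4329×10^6 / (12400 × 303) = 0.6477.
CD = 0.0229 + 0.0528 × 0.6477² = 0.04505.
D = q·S·CD = 12400 × 303 × 0.04505 = 1.692×10^5 N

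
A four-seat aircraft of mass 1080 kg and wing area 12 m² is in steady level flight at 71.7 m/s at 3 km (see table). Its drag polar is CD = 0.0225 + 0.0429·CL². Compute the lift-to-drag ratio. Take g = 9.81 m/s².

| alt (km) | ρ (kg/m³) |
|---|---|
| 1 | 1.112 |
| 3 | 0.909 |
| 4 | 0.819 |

At 3 km, from the table: ρ = 0.909 kg/m³.
In steady level flight, lift balances weight: W = mg = 1080 × 9.81 = 10595 N.
q = ½ρv² = ½ × 0.909 × 71.7² = 2337 Pa.
CL = W/(q·S) = 10595 / (2337 × 12) = 0.3779.
CD = 0.0225 + 0.0429 × 0.3779² = 0.02863.
L/D = CL/CD = 0.3779 / 0.02863 = 13.2

L/D = 13.2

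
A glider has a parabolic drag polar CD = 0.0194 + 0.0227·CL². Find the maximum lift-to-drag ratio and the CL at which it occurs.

(L/D)max = 23.8, at CL = 0.924

For CD = CD0 + K·CL², (L/D)max occurs at CL* = √(CD0/K) and equals 1/(2√(K·CD0)).
(L/D)max = 1/(2√(0.0227 × 0.0194)) = 1/(2 × 0.02099) = 23.8
CL* = √(0.0194/0.0227) = 0.924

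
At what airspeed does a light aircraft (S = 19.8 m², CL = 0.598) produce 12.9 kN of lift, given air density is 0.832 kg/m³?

v = 51.2 m/s

L = ½ρv²S·CL ⇒ v = √(2L/(ρ·S·CL))
v = √(2 × 12900 / (0.832 × 19.8 × 0.598)) = √2619 = 51.2 m/s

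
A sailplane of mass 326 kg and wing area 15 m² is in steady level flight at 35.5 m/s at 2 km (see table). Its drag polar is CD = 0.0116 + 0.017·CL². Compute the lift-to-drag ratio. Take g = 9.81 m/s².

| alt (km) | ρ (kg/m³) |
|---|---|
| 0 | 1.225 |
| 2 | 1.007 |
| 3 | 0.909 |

At 2 km, from the table: ρ = 1.007 kg/m³.
Level flight ⇒ L = W = m·g = 326 × 9.81 = 3198.1 N.
q = ½ρv² = ½ × 1.007 × 35.5² = 634.5 Pa.
CL = 2W/(ρv²S) = 2×3198.1/(1.007×35.5²×15) = 0.336.
CD = 0.0116 + 0.017 × 0.336² = 0.01352.
L/D = CL/CD = 0.336 / 0.01352 = 24.9

L/D = 24.9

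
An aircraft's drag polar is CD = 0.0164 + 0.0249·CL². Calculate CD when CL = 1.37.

CD = 0.0164 + 0.0249 × 1.37² = 0.0164 + 0.04673 = 0.0631

CD = 0.0631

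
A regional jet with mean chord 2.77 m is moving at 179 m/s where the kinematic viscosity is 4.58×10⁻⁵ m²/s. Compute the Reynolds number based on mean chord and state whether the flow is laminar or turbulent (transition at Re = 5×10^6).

Re = v·c/ν = 179 × 2.77 / (4.58×10⁻⁵) = 1.08×10^7
Since 1.08×10^7 > 5×10^6, the flow is turbulent.

Re = 1.08×10^7 (turbulent)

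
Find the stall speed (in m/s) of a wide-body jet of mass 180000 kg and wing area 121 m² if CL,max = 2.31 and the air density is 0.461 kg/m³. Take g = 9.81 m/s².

V_stall = 166 m/s

Stall occurs when L = W at CL,max. W = mg = 180000 × 9.81 = 1.766×10^6 N.
V_stall = √(2W/(ρ·S·CL,max)) = √(2 × 1.766×10^6 / (0.461 × 121 × 2.31))
V_stall = √27410 = 166 m/s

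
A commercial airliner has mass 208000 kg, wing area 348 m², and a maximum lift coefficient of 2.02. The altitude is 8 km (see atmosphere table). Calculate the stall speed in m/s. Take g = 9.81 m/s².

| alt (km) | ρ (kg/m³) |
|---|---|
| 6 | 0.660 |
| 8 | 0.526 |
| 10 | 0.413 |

At 8 km, from the table: ρ = 0.526 kg/m³.
At stall, lift equals weight: L = W = m·g = 208000 × 9.81 = 2.04×10^6 N.
V_stall = √(2W/(ρ·S·CL,max)) = √(2 × 2.04×10^6 / (0.526 × 348 × 2.02))
V_stall = √11040 = 105 m/s

V_stall = 105 m/s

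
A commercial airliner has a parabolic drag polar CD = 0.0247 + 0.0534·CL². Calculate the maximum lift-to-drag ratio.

(L/D)max = 13.8

For CD = CD0 + K·CL², (L/D)max occurs at CL* = √(CD0/K) and equals 1/(2√(K·CD0)).
(L/D)max = 1/(2√(0.0534 × 0.0247)) = 1/(2 × 0.03632) = 13.8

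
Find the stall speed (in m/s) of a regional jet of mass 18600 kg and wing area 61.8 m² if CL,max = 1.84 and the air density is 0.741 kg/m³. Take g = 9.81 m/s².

Stall occurs when L = W at CL,max. W = mg = 18600 × 9.81 = 1.825×10^5 N.
V_stall = √(2W/(ρ·S·CL,max)) = √(2 × 1.825×10^5 / (0.741 × 61.8 × 1.84))
V_stall = √4331 = 65.8 m/s

V_stall = 65.8 m/s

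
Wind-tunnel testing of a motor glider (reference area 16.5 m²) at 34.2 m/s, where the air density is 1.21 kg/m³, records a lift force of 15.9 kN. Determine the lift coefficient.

From L = ½ρv²S·CL, rearranging gives CL = 2L/(ρv²S).
CL = 2 × 15900 / (1.21 × 34.2² × 16.5) = 1.36

CL = 1.36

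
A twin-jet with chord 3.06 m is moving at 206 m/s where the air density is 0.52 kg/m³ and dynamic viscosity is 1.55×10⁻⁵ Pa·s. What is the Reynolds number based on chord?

Re = 2.11×10^7

Re = ρ·v·c/μ = 0.52 × 206 × 3.06 / (1.55×10⁻⁵) = 2.11×10^7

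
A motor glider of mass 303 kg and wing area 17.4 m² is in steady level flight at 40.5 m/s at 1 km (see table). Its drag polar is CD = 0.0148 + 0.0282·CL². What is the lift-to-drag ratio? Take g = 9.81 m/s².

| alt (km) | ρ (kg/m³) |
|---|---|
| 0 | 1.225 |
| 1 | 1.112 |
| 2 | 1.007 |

At 1 km, from the table: ρ = 1.112 kg/m³.
Level flight ⇒ L = W = m·g = 303 × 9.81 = 2972.4 N.
Dynamic pressure q = 0.5 × 1.112 × 40.5² = 912 Pa.
Required CL = L/(qS) = 2972.4/(912·17.4) = 0.1873.
CD = 0.0148 + 0.0282 × 0.1873² = 0.01579.
L/D = CL/CD = 0.1873 / 0.01579 = 11.9

L/D = 11.9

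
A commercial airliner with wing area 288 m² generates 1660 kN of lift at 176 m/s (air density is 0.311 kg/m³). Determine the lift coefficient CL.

CL = 1.2

From L = ½ρv²S·CL, rearranging gives CL = 2L/(ρv²S).
CL = 2 × 1.66×10^6 / (0.311 × 176² × 288) = 1.2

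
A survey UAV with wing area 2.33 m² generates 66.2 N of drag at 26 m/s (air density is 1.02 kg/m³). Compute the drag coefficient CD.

From D = ½ρv²S·CD, rearranging gives CD = 2D/(ρv²S).
CD = 2 × 66.2 / (1.02 × 26² × 2.33) = 0.0824

CD = 0.0824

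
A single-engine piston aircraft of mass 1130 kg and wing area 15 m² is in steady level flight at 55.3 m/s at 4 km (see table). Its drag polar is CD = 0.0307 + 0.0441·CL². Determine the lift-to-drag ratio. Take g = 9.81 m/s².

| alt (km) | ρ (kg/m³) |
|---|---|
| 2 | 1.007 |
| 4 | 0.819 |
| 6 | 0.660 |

At 4 km, from the table: ρ = 0.819 kg/m³.
In steady level flight, lift balances weight: W = mg = 1130 × 9.81 = 11085 N.
Dynamic pressure q = 0.5 × 0.819 × 55.3² = 1252 Pa.
CL = 2W/(ρv²S) = 2×11085/(0.819×55.3²×15) = 0.5901.
CD = 0.0307 + 0.0441 × 0.5901² = 0.04606.
L/D = CL/CD = 0.5901 / 0.04606 = 12.8

L/D = 12.8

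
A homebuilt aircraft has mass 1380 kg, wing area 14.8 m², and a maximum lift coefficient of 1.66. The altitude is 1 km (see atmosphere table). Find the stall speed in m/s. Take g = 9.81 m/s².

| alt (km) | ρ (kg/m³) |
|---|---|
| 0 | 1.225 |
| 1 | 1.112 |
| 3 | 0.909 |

V_stall = 31.5 m/s

At 1 km, from the table: ρ = 1.112 kg/m³.
Stall occurs when L = W at CL,max. W = mg = 1380 × 9.81 = 13540 N.
From L = ½ρV²S·CL,max = W: V_stall = √(2W/(ρSCL,max)) = √(2·13540/(1.112·14.8·1.66))
V_stall = √991.1 = 31.5 m/s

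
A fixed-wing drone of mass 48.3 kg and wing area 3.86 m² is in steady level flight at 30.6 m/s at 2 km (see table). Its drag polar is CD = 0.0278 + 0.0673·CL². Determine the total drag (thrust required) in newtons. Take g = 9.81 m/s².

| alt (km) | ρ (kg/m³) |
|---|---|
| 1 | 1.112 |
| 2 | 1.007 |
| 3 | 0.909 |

D = 58.9 N

At 2 km, from the table: ρ = 1.007 kg/m³.
In steady level flight, lift balances weight: W = mg = 48.3 × 9.81 = 473.82 N.
q = ½ρv² = ½ × 1.007 × 30.6² = 471.5 Pa.
CL = 2W/(ρv²S) = 2×473.82/(1.007×30.6²×3.86) = 0.2604.
CD = 0.0278 + 0.0673 × 0.2604² = 0.03236.
D = q·S·CD = 471.5 × 3.86 × 0.03236 = 58.89 N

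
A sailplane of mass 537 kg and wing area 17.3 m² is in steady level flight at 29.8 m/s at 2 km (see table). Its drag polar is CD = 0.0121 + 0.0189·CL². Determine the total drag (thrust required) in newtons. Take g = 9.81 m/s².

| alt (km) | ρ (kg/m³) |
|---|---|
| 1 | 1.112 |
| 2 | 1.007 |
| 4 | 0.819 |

D = 161 N

At 2 km, from the table: ρ = 1.007 kg/m³.
In steady level flight, lift balances weight: W = mg = 537 × 9.81 = 5268 N.
Dynamic pressure q = 0.5 × 1.007 × 29.8² = 447.1 Pa.
Required CL = L/(qS) = 5268/(447.1·17.3) = 0.681.
CD = 0.0121 + 0.0189 × 0.681² = 0.02087.
D = q·S·CD = 447.1 × 17.3 × 0.02087 = 161.4 N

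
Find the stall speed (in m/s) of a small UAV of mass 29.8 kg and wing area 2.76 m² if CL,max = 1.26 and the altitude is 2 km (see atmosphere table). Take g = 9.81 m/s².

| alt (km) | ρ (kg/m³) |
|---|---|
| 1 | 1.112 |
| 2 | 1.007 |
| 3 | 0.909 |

V_stall = 12.9 m/s

At 2 km, from the table: ρ = 1.007 kg/m³.
At stall, lift equals weight: L = W = m·g = 29.8 × 9.81 = 292.3 N.
V_stall = √(2W/(ρ·S·CL,max)) = √(2 × 292.3 / (1.007 × 2.76 × 1.26))
V_stall = √167 = 12.9 m/s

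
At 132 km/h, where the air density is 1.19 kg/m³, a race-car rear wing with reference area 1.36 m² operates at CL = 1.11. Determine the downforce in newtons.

L = 1210 N

Convert speed: v = 132 km/h ÷ 3.6 = 36.67 m/s.
Dynamic pressure q = ½ρv² = ½ × 1.19 × 36.67² = 799.9 Pa.
L = q·S·CL = 799.9 × 1.36 × 1.11 = 1210 N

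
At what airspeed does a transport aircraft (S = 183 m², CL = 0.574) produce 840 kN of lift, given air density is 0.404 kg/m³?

L = ½ρv²S·CL ⇒ v = √(2L/(ρ·S·CL))
v = √(2 × 8.4×10^5 / (0.404 × 183 × 0.574)) = √39590 = 199 m/s

v = 199 m/s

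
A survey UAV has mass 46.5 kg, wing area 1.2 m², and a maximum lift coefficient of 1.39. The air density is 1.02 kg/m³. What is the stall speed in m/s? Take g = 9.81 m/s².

V_stall = 23.2 m/s

Weight W = mg = 46.5 × 9.81 = 456.2 N.
From L = ½ρV²S·CL,max = W: V_stall = √(2W/(ρSCL,max)) = √(2·456.2/(1.02·1.2·1.39))
V_stall = √536.2 = 23.2 m/s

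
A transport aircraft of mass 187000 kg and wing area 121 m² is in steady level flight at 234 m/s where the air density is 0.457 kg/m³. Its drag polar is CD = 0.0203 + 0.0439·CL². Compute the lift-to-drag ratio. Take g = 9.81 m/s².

L/D = 14.3

In steady level flight, lift balances weight: W = mg = 187000 × 9.81 = 1.8345×10^6 N.
Dynamic pressure q = 0.5 × 0.457 × 234² = 12510 Pa.
CL = 2W/(ρv²S) = 2×1.8345×10^6/(0.457×234²×121) = 1.212.
CD = 0.0203 + 0.0439 × 1.212² = 0.08476.
L/D = CL/CD = 1.212 / 0.08476 = 14.3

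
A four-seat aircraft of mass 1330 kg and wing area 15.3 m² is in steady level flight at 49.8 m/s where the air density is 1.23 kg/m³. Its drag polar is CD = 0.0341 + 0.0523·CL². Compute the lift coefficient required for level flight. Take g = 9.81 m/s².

CL = 0.559

Weight W = mg = 1330 × 9.81 = 13047 N; in level flight L = W.
q = ½ρv² = ½ × 1.23 × 49.8² = 1525 Pa.
Required CL = L/(qS) = 13047/(1525·15.3) = 0.5591.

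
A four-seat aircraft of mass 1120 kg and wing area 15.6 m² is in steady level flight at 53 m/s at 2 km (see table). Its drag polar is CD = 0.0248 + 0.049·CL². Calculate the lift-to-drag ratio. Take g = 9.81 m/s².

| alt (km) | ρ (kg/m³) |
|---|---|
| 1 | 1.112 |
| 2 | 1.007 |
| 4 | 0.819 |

At 2 km, from the table: ρ = 1.007 kg/m³.
Level flight ⇒ L = W = m·g = 1120 × 9.81 = 10987 N.
Dynamic pressure q = 0.5 × 1.007 × 53² = 1414 Pa.
Required CL = L/(qS) = 10987/(1414·15.6) = 0.498.
CD = 0.0248 + 0.049 × 0.498² = 0.03695.
L/D = CL/CD = 0.498 / 0.03695 = 13.5

L/D = 13.5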